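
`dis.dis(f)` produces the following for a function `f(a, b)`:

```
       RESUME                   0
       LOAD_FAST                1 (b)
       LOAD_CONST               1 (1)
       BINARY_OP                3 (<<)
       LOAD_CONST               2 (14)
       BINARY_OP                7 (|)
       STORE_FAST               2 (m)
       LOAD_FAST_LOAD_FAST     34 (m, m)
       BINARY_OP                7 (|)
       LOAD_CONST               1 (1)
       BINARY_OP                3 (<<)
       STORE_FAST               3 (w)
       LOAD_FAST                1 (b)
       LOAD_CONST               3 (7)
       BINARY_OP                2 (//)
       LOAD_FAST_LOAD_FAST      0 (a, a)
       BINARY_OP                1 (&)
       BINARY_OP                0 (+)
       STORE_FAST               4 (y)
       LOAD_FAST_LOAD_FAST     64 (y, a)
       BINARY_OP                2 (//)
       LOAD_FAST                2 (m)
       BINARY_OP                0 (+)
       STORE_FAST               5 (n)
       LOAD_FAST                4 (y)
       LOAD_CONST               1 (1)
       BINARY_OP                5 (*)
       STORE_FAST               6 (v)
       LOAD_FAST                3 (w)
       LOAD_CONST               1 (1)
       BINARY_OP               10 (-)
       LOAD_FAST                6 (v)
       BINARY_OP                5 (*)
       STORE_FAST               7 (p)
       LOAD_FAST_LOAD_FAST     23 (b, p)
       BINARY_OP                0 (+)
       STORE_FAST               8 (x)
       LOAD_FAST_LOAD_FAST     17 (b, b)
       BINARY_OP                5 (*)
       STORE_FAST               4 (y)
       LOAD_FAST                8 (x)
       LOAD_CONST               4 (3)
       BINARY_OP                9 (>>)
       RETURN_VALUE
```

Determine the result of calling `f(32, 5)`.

LOAD_FAST b → push 5. Stack: [5]
LOAD_CONST → push 1. Stack: [5, 1]
BINARY_OP << → 5 << 1 = 10. Stack: [10]
LOAD_CONST → push 14. Stack: [10, 14]
BINARY_OP | → 10 | 14 = 14. Stack: [14]
STORE_FAST m → m=14. Stack: []
LOAD_FAST_LOAD_FAST m,m → push 14,14. Stack: [14, 14]
BINARY_OP | → 14 | 14 = 14. Stack: [14]
LOAD_CONST → push 1. Stack: [14, 1]
BINARY_OP << → 14 << 1 = 28. Stack: [28]
STORE_FAST w → w=28. Stack: []
LOAD_FAST b → push 5. Stack: [5]
LOAD_CONST → push 7. Stack: [5, 7]
BINARY_OP // → 5 // 7 = 0. Stack: [0]
LOAD_FAST_LOAD_FAST a,a → push 32,32. Stack: [0, 32, 32]
BINARY_OP & → 32 & 32 = 32. Stack: [0, 32]
BINARY_OP + → 0 + 32 = 32. Stack: [32]
STORE_FAST y → y=32. Stack: []
LOAD_FAST_LOAD_FAST y,a → push 32,32. Stack: [32, 32]
BINARY_OP // → 32 // 32 = 1. Stack: [1]
LOAD_FAST m → push 14. Stack: [1, 14]
BINARY_OP + → 1 + 14 = 15. Stack: [15]
STORE_FAST n → n=15. Stack: []
LOAD_FAST y → push 32. Stack: [32]
LOAD_CONST → push 1. Stack: [32, 1]
BINARY_OP * → 32 * 1 = 32. Stack: [32]
STORE_FAST v → v=32. Stack: []
LOAD_FAST w → push 28. Stack: [28]
LOAD_CONST → push 1. Stack: [28, 1]
BINARY_OP - → 28 - 1 = 27. Stack: [27]
LOAD_FAST v → push 32. Stack: [27, 32]
BINARY_OP * → 27 * 32 = 864. Stack: [864]
STORE_FAST p → p=864. Stack: []
LOAD_FAST_LOAD_FAST b,p → push 5,864. Stack: [5, 864]
BINARY_OP + → 5 + 864 = 869. Stack: [869]
STORE_FAST x → x=869. Stack: []
LOAD_FAST_LOAD_FAST b,b → push 5,5. Stack: [5, 5]
BINARY_OP * → 5 * 5 = 25. Stack: [25]
STORE_FAST y → y=25. Stack: []
LOAD_FAST x → push 869. Stack: [869]
LOAD_CONST → push 3. Stack: [869, 3]
BINARY_OP >> → 869 >> 3 = 108. Stack: [108]
RETURN_VALUE → return 108.

108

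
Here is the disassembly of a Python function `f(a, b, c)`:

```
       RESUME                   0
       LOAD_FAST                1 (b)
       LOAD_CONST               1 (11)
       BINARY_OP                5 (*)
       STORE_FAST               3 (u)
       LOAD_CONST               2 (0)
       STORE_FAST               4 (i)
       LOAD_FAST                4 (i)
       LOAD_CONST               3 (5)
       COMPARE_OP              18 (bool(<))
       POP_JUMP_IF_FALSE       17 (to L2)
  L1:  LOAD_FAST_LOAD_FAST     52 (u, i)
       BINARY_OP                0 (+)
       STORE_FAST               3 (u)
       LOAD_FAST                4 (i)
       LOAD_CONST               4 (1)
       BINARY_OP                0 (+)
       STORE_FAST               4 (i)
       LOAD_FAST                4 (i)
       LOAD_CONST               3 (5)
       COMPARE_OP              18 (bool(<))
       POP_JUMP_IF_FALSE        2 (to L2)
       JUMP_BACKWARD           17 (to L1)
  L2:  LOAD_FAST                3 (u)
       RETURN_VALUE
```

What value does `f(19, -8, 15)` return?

-78

LOAD_FAST b → push -8
LOAD_CONST → push 11
BINARY_OP * → -8 * 11 = -88
STORE_FAST u → u=-88
LOAD_CONST → push 0
STORE_FAST i → i=0
LOAD_FAST i → push 0
LOAD_CONST → push 5
COMPARE_OP bool(<) → 0 vs 5 = True
POP_JUMP_IF_FALSE → pop True; no jump
LOAD_FAST_LOAD_FAST u,i → push -88,0
BINARY_OP + → -88 + 0 = -88
STORE_FAST u → u=-88
LOAD_FAST i → push 0
LOAD_CONST → push 1
BINARY_OP + → 0 + 1 = 1
STORE_FAST i → i=1
LOAD_FAST i → push 1
LOAD_CONST → push 5
COMPARE_OP bool(<) → 1 vs 5 = True
POP_JUMP_IF_FALSE → pop True; no jump
LOAD_FAST_LOAD_FAST u,i → push -88,1
BINARY_OP + → -88 + 1 = -87
STORE_FAST u → u=-87
LOAD_FAST i → push 1
LOAD_CONST → push 1
BINARY_OP + → 1 + 1 = 2
STORE_FAST i → i=2
LOAD_FAST i → push 2
LOAD_CONST → push 5
COMPARE_OP bool(<) → 2 vs 5 = True
POP_JUMP_IF_FALSE → pop True; no jump
LOAD_FAST_LOAD_FAST u,i → push -87,2
BINARY_OP + → -87 + 2 = -85
STORE_FAST u → u=-85
LOAD_FAST i → push 2
LOAD_CONST → push 1
BINARY_OP + → 2 + 1 = 3
STORE_FAST i → i=3
LOAD_FAST i → push 3
LOAD_CONST → push 5
COMPARE_OP bool(<) → 3 vs 5 = True
POP_JUMP_IF_FALSE → pop True; no jump
LOAD_FAST_LOAD_FAST u,i → push -85,3
BINARY_OP + → -85 + 3 = -82
STORE_FAST u → u=-82
LOAD_FAST i → push 3
LOAD_CONST → push 1
BINARY_OP + → 3 + 1 = 4
STORE_FAST i → i=4
LOAD_FAST i → push 4
LOAD_CONST → push 5
COMPARE_OP bool(<) → 4 vs 5 = True
POP_JUMP_IF_FALSE → pop True; no jump
LOAD_FAST_LOAD_FAST u,i → push -82,4
BINARY_OP + → -82 + 4 = -78
STORE_FAST u → u=-78
LOAD_FAST i → push 4
LOAD_CONST → push 1
BINARY_OP + → 4 + 1 = 5
STORE_FAST i → i=5
LOAD_FAST i → push 5
LOAD_CONST → push 5
COMPARE_OP bool(<) → 5 vs 5 = False
POP_JUMP_IF_FALSE → pop False; jump
LOAD_FAST u → push -78
RETURN_VALUE → return -78.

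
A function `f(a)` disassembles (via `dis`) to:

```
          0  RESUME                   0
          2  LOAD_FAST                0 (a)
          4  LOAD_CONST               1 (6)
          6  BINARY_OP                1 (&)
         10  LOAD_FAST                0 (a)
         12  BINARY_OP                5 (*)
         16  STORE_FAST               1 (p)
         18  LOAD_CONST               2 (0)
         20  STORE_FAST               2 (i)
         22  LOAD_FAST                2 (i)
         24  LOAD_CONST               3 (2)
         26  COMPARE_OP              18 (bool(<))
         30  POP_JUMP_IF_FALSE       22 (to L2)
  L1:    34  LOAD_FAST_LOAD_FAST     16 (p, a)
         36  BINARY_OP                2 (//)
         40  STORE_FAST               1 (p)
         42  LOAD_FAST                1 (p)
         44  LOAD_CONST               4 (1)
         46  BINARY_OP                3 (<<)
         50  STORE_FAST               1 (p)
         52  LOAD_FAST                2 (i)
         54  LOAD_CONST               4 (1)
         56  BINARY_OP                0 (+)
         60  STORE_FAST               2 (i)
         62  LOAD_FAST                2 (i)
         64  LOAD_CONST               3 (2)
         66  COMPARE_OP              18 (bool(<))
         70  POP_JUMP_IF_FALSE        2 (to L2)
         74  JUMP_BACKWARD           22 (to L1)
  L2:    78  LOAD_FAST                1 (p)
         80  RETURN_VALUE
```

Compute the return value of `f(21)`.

LOAD_FAST a → push 21. Stack: [21]
LOAD_CONST → push 6. Stack: [21, 6]
BINARY_OP & → 21 & 6 = 4. Stack: [4]
LOAD_FAST a → push 21. Stack: [4, 21]
BINARY_OP * → 4 * 21 = 84. Stack: [84]
STORE_FAST p → p=84. Stack: []
LOAD_CONST → push 0. Stack: [0]
STORE_FAST i → i=0. Stack: []
LOAD_FAST i → push 0. Stack: [0]
LOAD_CONST → push 2. Stack: [0, 2]
COMPARE_OP bool(<) → 0 vs 2 = True. Stack: [True]
POP_JUMP_IF_FALSE → pop True; no jump. Stack: []
LOAD_FAST_LOAD_FAST p,a → push 84,21. Stack: [84, 21]
BINARY_OP // → 84 // 21 = 4. Stack: [4]
STORE_FAST p → p=4. Stack: []
LOAD_FAST p → push 4. Stack: [4]
LOAD_CONST → push 1. Stack: [4, 1]
BINARY_OP << → 4 << 1 = 8. Stack: [8]
STORE_FAST p → p=8. Stack: []
LOAD_FAST i → push 0. Stack: [0]
LOAD_CONST → push 1. Stack: [0, 1]
BINARY_OP + → 0 + 1 = 1. Stack: [1]
STORE_FAST i → i=1. Stack: []
LOAD_FAST i → push 1. Stack: [1]
LOAD_CONST → push 2. Stack: [1, 2]
COMPARE_OP bool(<) → 1 vs 2 = True. Stack: [True]
POP_JUMP_IF_FALSE → pop True; no jump. Stack: []
LOAD_FAST_LOAD_FAST p,a → push 8,21. Stack: [8, 21]
BINARY_OP // → 8 // 21 = 0. Stack: [0]
STORE_FAST p → p=0. Stack: []
LOAD_FAST p → push 0. Stack: [0]
LOAD_CONST → push 1. Stack: [0, 1]
BINARY_OP << → 0 << 1 = 0. Stack: [0]
STORE_FAST p → p=0. Stack: []
LOAD_FAST i → push 1. Stack: [1]
LOAD_CONST → push 1. Stack: [1, 1]
BINARY_OP + → 1 + 1 = 2. Stack: [2]
STORE_FAST i → i=2. Stack: []
LOAD_FAST i → push 2. Stack: [2]
LOAD_CONST → push 2. Stack: [2, 2]
COMPARE_OP bool(<) → 2 vs 2 = False. Stack: [False]
POP_JUMP_IF_FALSE → pop False; jump. Stack: []
LOAD_FAST p → push 0. Stack: [0]
RETURN_VALUE → return 0.

0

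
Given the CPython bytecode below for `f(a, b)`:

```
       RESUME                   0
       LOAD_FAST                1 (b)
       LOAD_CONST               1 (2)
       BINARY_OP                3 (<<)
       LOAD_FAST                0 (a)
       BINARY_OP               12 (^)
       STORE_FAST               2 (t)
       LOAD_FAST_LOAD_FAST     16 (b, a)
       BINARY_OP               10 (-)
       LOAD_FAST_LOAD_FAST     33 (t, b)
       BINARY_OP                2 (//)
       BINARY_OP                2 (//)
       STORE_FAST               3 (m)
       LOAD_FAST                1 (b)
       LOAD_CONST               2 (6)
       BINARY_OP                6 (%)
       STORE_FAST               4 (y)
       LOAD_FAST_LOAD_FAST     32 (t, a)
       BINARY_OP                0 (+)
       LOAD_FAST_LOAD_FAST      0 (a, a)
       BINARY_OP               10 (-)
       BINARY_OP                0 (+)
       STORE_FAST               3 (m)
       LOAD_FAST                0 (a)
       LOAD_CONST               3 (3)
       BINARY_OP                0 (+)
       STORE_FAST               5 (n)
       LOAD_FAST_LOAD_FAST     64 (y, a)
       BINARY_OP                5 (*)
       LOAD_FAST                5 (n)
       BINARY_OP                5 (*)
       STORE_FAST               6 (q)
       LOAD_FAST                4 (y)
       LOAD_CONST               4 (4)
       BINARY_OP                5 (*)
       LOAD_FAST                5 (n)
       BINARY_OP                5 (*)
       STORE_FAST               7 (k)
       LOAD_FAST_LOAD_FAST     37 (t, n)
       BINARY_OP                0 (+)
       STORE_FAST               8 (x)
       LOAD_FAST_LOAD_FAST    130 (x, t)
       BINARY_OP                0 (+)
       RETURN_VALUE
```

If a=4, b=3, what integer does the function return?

23

LOAD_FAST b → push 3. Stack: [3]
LOAD_CONST → push 2. Stack: [3, 2]
BINARY_OP << → 3 << 2 = 12. Stack: [12]
LOAD_FAST a → push 4. Stack: [12, 4]
BINARY_OP ^ → 12 ^ 4 = 8. Stack: [8]
STORE_FAST t → t=8. Stack: []
LOAD_FAST_LOAD_FAST b,a → push 3,4. Stack: [3, 4]
BINARY_OP - → 3 - 4 = -1. Stack: [-1]
LOAD_FAST_LOAD_FAST t,b → push 8,3. Stack: [-1, 8, 3]
BINARY_OP // → 8 // 3 = 2. Stack: [-1, 2]
BINARY_OP // → -1 // 2 = -1. Stack: [-1]
STORE_FAST m → m=-1. Stack: []
LOAD_FAST b → push 3. Stack: [3]
LOAD_CONST → push 6. Stack: [3, 6]
BINARY_OP % → 3 % 6 = 3. Stack: [3]
STORE_FAST y → y=3. Stack: []
LOAD_FAST_LOAD_FAST t,a → push 8,4. Stack: [8, 4]
BINARY_OP + → 8 + 4 = 12. Stack: [12]
LOAD_FAST_LOAD_FAST a,a → push 4,4. Stack: [12, 4, 4]
BINARY_OP - → 4 - 4 = 0. Stack: [12, 0]
BINARY_OP + → 12 + 0 = 12. Stack: [12]
STORE_FAST m → m=12. Stack: []
LOAD_FAST a → push 4. Stack: [4]
LOAD_CONST → push 3. Stack: [4, 3]
BINARY_OP + → 4 + 3 = 7. Stack: [7]
STORE_FAST n → n=7. Stack: []
LOAD_FAST_LOAD_FAST y,a → push 3,4. Stack: [3, 4]
BINARY_OP * → 3 * 4 = 12. Stack: [12]
LOAD_FAST n → push 7. Stack: [12, 7]
BINARY_OP * → 12 * 7 = 84. Stack: [84]
STORE_FAST q → q=84. Stack: []
LOAD_FAST y → push 3. Stack: [3]
LOAD_CONST → push 4. Stack: [3, 4]
BINARY_OP * → 3 * 4 = 12. Stack: [12]
LOAD_FAST n → push 7. Stack: [12, 7]
BINARY_OP * → 12 * 7 = 84. Stack: [84]
STORE_FAST k → k=84. Stack: []
LOAD_FAST_LOAD_FAST t,n → push 8,7. Stack: [8, 7]
BINARY_OP + → 8 + 7 = 15. Stack: [15]
STORE_FAST x → x=15. Stack: []
LOAD_FAST_LOAD_FAST x,t → push 15,8. Stack: [15, 8]
BINARY_OP + → 15 + 8 = 23. Stack: [23]
RETURN_VALUE → return 23.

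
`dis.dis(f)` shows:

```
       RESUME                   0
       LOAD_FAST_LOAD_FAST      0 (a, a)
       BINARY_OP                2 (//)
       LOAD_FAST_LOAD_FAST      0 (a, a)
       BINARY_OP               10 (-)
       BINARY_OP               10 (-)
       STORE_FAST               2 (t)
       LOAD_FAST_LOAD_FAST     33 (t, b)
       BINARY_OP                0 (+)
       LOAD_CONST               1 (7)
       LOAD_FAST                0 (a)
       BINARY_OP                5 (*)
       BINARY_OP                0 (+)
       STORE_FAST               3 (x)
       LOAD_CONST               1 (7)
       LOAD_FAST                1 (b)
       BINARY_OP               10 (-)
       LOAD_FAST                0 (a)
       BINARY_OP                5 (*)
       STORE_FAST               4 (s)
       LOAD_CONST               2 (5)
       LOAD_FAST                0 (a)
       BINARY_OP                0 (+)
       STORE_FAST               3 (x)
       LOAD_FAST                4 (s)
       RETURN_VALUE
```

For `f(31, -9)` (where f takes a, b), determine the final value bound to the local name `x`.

LOAD_FAST_LOAD_FAST a,a → push 31,31. Stack: [31, 31]
BINARY_OP // → 31 // 31 = 1. Stack: [1]
LOAD_FAST_LOAD_FAST a,a → push 31,31. Stack: [1, 31, 31]
BINARY_OP - → 31 - 31 = 0. Stack: [1, 0]
BINARY_OP - → 1 - 0 = 1. Stack: [1]
STORE_FAST t → t=1. Stack: []
LOAD_FAST_LOAD_FAST t,b → push 1,-9. Stack: [1, -9]
BINARY_OP + → 1 + -9 = -8. Stack: [-8]
LOAD_CONST → push 7. Stack: [-8, 7]
LOAD_FAST a → push 31. Stack: [-8, 7, 31]
BINARY_OP * → 7 * 31 = 217. Stack: [-8, 217]
BINARY_OP + → -8 + 217 = 209. Stack: [209]
STORE_FAST x → x=209. Stack: []
LOAD_CONST → push 7. Stack: [7]
LOAD_FAST b → push -9. Stack: [7, -9]
BINARY_OP - → 7 - -9 = 16. Stack: [16]
LOAD_FAST a → push 31. Stack: [16, 31]
BINARY_OP * → 16 * 31 = 496. Stack: [496]
STORE_FAST s → s=496. Stack: []
LOAD_CONST → push 5. Stack: [5]
LOAD_FAST a → push 31. Stack: [5, 31]
BINARY_OP + → 5 + 31 = 36. Stack: [36]
STORE_FAST x → x=36. Stack: []
LOAD_FAST s → push 496. Stack: [496]
RETURN_VALUE → return 496.

36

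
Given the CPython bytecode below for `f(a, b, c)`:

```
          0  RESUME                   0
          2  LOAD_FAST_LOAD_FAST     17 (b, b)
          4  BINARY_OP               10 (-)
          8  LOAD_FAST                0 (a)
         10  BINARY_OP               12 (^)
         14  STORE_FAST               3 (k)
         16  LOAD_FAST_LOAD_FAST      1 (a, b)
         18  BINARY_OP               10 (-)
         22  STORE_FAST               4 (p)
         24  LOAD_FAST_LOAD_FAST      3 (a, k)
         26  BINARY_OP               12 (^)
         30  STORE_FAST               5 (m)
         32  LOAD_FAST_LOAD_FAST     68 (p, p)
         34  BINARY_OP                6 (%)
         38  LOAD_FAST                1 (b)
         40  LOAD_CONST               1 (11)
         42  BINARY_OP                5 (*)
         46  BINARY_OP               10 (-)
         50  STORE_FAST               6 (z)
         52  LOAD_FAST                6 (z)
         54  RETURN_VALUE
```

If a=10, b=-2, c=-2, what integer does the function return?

22

LOAD_FAST_LOAD_FAST b,b → push -2,-2. Stack: [-2, -2]
BINARY_OP - → -2 - -2 = 0. Stack: [0]
LOAD_FAST a → push 10. Stack: [0, 10]
BINARY_OP ^ → 0 ^ 10 = 10. Stack: [10]
STORE_FAST k → k=10. Stack: []
LOAD_FAST_LOAD_FAST a,b → push 10,-2. Stack: [10, -2]
BINARY_OP - → 10 - -2 = 12. Stack: [12]
STORE_FAST p → p=12. Stack: []
LOAD_FAST_LOAD_FAST a,k → push 10,10. Stack: [10, 10]
BINARY_OP ^ → 10 ^ 10 = 0. Stack: [0]
STORE_FAST m → m=0. Stack: []
LOAD_FAST_LOAD_FAST p,p → push 12,12. Stack: [12, 12]
BINARY_OP % → 12 % 12 = 0. Stack: [0]
LOAD_FAST b → push -2. Stack: [0, -2]
LOAD_CONST → push 11. Stack: [0, -2, 11]
BINARY_OP * → -2 * 11 = -22. Stack: [0, -22]
BINARY_OP - → 0 - -22 = 22. Stack: [22]
STORE_FAST z → z=22. Stack: []
LOAD_FAST z → push 22. Stack: [22]
RETURN_VALUE → return 22.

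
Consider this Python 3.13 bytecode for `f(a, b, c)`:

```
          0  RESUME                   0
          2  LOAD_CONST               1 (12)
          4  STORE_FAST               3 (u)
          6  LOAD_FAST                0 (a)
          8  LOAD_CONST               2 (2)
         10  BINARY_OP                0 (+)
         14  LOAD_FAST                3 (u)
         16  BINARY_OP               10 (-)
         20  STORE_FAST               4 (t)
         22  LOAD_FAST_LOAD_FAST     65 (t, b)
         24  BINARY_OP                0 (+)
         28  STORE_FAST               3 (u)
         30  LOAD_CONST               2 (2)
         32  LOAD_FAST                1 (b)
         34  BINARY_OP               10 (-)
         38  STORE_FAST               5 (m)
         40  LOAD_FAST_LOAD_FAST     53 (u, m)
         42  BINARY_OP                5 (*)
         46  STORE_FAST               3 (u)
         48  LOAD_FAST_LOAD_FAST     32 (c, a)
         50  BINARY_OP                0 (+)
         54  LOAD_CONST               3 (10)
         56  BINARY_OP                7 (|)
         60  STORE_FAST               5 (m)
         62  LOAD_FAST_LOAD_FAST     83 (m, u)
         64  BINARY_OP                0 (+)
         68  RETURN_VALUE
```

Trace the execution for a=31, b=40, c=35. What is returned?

LOAD_CONST → push 12. Stack: [12]
STORE_FAST u → u=12. Stack: []
LOAD_FAST a → push 31. Stack: [31]
LOAD_CONST → push 2. Stack: [31, 2]
BINARY_OP + → 31 + 2 = 33. Stack: [33]
LOAD_FAST u → push 12. Stack: [33, 12]
BINARY_OP - → 33 - 12 = 21. Stack: [21]
STORE_FAST t → t=21. Stack: []
LOAD_FAST_LOAD_FAST t,b → push 21,40. Stack: [21, 40]
BINARY_OP + → 21 + 40 = 61. Stack: [61]
STORE_FAST u → u=61. Stack: []
LOAD_CONST → push 2. Stack: [2]
LOAD_FAST b → push 40. Stack: [2, 40]
BINARY_OP - → 2 - 40 = -38. Stack: [-38]
STORE_FAST m → m=-38. Stack: []
LOAD_FAST_LOAD_FAST u,m → push 61,-38. Stack: [61, -38]
BINARY_OP * → 61 * -38 = -2318. Stack: [-2318]
STORE_FAST u → u=-2318. Stack: []
LOAD_FAST_LOAD_FAST c,a → push 35,31. Stack: [35, 31]
BINARY_OP + → 35 + 31 = 66. Stack: [66]
LOAD_CONST → push 10. Stack: [66, 10]
BINARY_OP | → 66 | 10 = 74. Stack: [74]
STORE_FAST m → m=74. Stack: []
LOAD_FAST_LOAD_FAST m,u → push 74,-2318. Stack: [74, -2318]
BINARY_OP + → 74 + -2318 = -2244. Stack: [-2244]
RETURN_VALUE → return -2244.

-2244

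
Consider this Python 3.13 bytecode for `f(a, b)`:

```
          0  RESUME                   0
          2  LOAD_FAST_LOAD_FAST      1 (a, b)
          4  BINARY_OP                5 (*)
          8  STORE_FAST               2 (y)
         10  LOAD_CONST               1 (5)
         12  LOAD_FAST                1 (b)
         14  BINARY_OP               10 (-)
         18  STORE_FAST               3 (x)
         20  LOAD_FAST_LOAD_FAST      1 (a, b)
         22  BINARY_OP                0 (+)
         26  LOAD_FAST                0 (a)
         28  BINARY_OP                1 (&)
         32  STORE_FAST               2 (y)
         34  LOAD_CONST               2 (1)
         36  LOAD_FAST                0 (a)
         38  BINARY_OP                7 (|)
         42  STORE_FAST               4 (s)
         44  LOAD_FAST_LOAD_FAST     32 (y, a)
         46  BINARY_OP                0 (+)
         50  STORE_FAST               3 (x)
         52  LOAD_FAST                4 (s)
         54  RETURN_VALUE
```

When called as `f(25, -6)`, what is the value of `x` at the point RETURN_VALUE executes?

42

LOAD_FAST_LOAD_FAST a,b → push 25,-6. Stack: [25, -6]
BINARY_OP * → 25 * -6 = -150. Stack: [-150]
STORE_FAST y → y=-150. Stack: []
LOAD_CONST → push 5. Stack: [5]
LOAD_FAST b → push -6. Stack: [5, -6]
BINARY_OP - → 5 - -6 = 11. Stack: [11]
STORE_FAST x → x=11. Stack: []
LOAD_FAST_LOAD_FAST a,b → push 25,-6. Stack: [25, -6]
BINARY_OP + → 25 + -6 = 19. Stack: [19]
LOAD_FAST a → push 25. Stack: [19, 25]
BINARY_OP & → 19 & 25 = 17. Stack: [17]
STORE_FAST y → y=17. Stack: []
LOAD_CONST → push 1. Stack: [1]
LOAD_FAST a → push 25. Stack: [1, 25]
BINARY_OP | → 1 | 25 = 25. Stack: [25]
STORE_FAST s → s=25. Stack: []
LOAD_FAST_LOAD_FAST y,a → push 17,25. Stack: [17, 25]
BINARY_OP + → 17 + 25 = 42. Stack: [42]
STORE_FAST x → x=42. Stack: []
LOAD_FAST s → push 25. Stack: [25]
RETURN_VALUE → return 25.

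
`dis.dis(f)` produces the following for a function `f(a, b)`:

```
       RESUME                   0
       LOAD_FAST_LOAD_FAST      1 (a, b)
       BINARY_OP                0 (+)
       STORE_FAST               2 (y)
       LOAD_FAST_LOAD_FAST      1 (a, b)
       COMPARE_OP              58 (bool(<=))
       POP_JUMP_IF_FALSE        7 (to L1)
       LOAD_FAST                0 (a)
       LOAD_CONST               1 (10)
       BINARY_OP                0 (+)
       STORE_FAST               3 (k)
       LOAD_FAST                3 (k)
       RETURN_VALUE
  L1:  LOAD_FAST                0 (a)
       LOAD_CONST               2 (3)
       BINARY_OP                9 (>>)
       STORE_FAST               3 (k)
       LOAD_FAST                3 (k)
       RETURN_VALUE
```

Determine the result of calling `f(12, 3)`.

LOAD_FAST_LOAD_FAST a,b → push 12,3. Stack: [12, 3]
BINARY_OP + → 12 + 3 = 15. Stack: [15]
STORE_FAST y → y=15. Stack: []
LOAD_FAST_LOAD_FAST a,b → push 12,3. Stack: [12, 3]
COMPARE_OP bool(<=) → 12 vs 3 = False. Stack: [False]
POP_JUMP_IF_FALSE → pop False; jump. Stack: []
LOAD_FAST a → push 12. Stack: [12]
LOAD_CONST → push 3. Stack: [12, 3]
BINARY_OP >> → 12 >> 3 = 1. Stack: [1]
STORE_FAST k → k=1. Stack: []
LOAD_FAST k → push 1. Stack: [1]
RETURN_VALUE → return 1.

1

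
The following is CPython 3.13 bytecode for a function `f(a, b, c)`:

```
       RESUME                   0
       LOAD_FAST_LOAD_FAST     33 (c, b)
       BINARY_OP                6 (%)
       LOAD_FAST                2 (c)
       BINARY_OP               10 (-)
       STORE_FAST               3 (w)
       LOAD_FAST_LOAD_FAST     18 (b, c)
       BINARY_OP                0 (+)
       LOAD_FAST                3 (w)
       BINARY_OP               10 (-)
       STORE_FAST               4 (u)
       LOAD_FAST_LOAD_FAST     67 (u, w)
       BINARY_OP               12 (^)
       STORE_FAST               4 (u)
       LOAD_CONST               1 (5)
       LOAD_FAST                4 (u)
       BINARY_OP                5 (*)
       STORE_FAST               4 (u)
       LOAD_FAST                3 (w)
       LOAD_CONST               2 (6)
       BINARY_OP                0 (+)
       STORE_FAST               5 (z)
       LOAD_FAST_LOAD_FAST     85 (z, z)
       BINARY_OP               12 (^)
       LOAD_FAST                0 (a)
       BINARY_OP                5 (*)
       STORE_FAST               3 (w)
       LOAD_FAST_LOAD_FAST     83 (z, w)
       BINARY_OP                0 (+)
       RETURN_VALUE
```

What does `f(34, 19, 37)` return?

-13

LOAD_FAST_LOAD_FAST c,b → push 37,19. Stack: [37, 19]
BINARY_OP % → 37 % 19 = 18. Stack: [18]
LOAD_FAST c → push 37. Stack: [18, 37]
BINARY_OP - → 18 - 37 = -19. Stack: [-19]
STORE_FAST w → w=-19. Stack: []
LOAD_FAST_LOAD_FAST b,c → push 19,37. Stack: [19, 37]
BINARY_OP + → 19 + 37 = 56. Stack: [56]
LOAD_FAST w → push -19. Stack: [56, -19]
BINARY_OP - → 56 - -19 = 75. Stack: [75]
STORE_FAST u → u=75. Stack: []
LOAD_FAST_LOAD_FAST u,w → push 75,-19. Stack: [75, -19]
BINARY_OP ^ → 75 ^ -19 = -90. Stack: [-90]
STORE_FAST u → u=-90. Stack: []
LOAD_CONST → push 5. Stack: [5]
LOAD_FAST u → push -90. Stack: [5, -90]
BINARY_OP * → 5 * -90 = -450. Stack: [-450]
STORE_FAST u → u=-450. Stack: []
LOAD_FAST w → push -19. Stack: [-19]
LOAD_CONST → push 6. Stack: [-19, 6]
BINARY_OP + → -19 + 6 = -13. Stack: [-13]
STORE_FAST z → z=-13. Stack: []
LOAD_FAST_LOAD_FAST z,z → push -13,-13. Stack: [-13, -13]
BINARY_OP ^ → -13 ^ -13 = 0. Stack: [0]
LOAD_FAST a → push 34. Stack: [0, 34]
BINARY_OP * → 0 * 34 = 0. Stack: [0]
STORE_FAST w → w=0. Stack: []
LOAD_FAST_LOAD_FAST z,w → push -13,0. Stack: [-13, 0]
BINARY_OP + → -13 + 0 = -13. Stack: [-13]
RETURN_VALUE → return -13.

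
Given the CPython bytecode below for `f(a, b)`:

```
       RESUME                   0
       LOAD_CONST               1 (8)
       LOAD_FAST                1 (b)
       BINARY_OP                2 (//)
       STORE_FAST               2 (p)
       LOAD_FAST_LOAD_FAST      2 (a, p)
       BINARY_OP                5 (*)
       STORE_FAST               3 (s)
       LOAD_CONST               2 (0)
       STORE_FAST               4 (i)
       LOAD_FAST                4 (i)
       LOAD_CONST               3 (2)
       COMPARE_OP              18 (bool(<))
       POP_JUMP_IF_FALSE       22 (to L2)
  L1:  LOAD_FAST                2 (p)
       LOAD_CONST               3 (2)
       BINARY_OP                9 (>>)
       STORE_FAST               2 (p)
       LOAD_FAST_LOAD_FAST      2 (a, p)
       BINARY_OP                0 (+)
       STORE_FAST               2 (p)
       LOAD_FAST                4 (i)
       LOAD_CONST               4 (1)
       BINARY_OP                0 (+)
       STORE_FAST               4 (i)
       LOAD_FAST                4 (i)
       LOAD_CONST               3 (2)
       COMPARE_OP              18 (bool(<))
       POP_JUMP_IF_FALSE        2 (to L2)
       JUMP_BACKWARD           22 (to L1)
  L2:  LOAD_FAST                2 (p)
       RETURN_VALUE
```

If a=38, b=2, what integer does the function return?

47

LOAD_CONST → push 8. Stack: [8]
LOAD_FAST b → push 2. Stack: [8, 2]
BINARY_OP // → 8 // 2 = 4. Stack: [4]
STORE_FAST p → p=4. Stack: []
LOAD_FAST_LOAD_FAST a,p → push 38,4. Stack: [38, 4]
BINARY_OP * → 38 * 4 = 152. Stack: [152]
STORE_FAST s → s=152. Stack: []
LOAD_CONST → push 0. Stack: [0]
STORE_FAST i → i=0. Stack: []
LOAD_FAST i → push 0. Stack: [0]
LOAD_CONST → push 2. Stack: [0, 2]
COMPARE_OP bool(<) → 0 vs 2 = True. Stack: [True]
POP_JUMP_IF_FALSE → pop True; no jump. Stack: []
LOAD_FAST p → push 4. Stack: [4]
LOAD_CONST → push 2. Stack: [4, 2]
BINARY_OP >> → 4 >> 2 = 1. Stack: [1]
STORE_FAST p → p=1. Stack: []
LOAD_FAST_LOAD_FAST a,p → push 38,1. Stack: [38, 1]
BINARY_OP + → 38 + 1 = 39. Stack: [39]
STORE_FAST p → p=39. Stack: []
LOAD_FAST i → push 0. Stack: [0]
LOAD_CONST → push 1. Stack: [0, 1]
BINARY_OP + → 0 + 1 = 1. Stack: [1]
STORE_FAST i → i=1. Stack: []
LOAD_FAST i → push 1. Stack: [1]
LOAD_CONST → push 2. Stack: [1, 2]
COMPARE_OP bool(<) → 1 vs 2 = True. Stack: [True]
POP_JUMP_IF_FALSE → pop True; no jump. Stack: []
LOAD_FAST p → push 39. Stack: [39]
LOAD_CONST → push 2. Stack: [39, 2]
BINARY_OP >> → 39 >> 2 = 9. Stack: [9]
STORE_FAST p → p=9. Stack: []
LOAD_FAST_LOAD_FAST a,p → push 38,9. Stack: [38, 9]
BINARY_OP + → 38 + 9 = 47. Stack: [47]
STORE_FAST p → p=47. Stack: []
LOAD_FAST i → push 1. Stack: [1]
LOAD_CONST → push 1. Stack: [1, 1]
BINARY_OP + → 1 + 1 = 2. Stack: [2]
STORE_FAST i → i=2. Stack: []
LOAD_FAST i → push 2. Stack: [2]
LOAD_CONST → push 2. Stack: [2, 2]
COMPARE_OP bool(<) → 2 vs 2 = False. Stack: [False]
POP_JUMP_IF_FALSE → pop False; jump. Stack: []
LOAD_FAST p → push 47. Stack: [47]
RETURN_VALUE → return 47.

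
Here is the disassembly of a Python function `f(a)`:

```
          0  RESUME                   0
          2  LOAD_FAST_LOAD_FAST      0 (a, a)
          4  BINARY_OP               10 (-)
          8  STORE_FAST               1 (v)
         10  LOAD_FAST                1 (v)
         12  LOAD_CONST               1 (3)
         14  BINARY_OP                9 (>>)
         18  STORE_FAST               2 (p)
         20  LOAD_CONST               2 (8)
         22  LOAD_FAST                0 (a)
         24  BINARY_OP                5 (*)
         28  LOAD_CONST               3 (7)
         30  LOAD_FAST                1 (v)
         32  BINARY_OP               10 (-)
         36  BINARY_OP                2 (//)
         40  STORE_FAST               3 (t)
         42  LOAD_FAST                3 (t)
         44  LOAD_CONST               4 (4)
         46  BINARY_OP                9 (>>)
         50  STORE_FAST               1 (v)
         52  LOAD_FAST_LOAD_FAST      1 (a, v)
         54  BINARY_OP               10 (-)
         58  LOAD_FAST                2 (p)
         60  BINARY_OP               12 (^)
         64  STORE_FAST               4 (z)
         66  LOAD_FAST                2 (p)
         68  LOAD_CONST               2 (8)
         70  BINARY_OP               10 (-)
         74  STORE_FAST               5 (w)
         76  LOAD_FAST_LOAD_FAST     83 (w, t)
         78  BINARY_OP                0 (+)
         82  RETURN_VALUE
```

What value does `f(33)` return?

29

LOAD_FAST_LOAD_FAST a,a → push 33,33. Stack: [33, 33]
BINARY_OP - → 33 - 33 = 0. Stack: [0]
STORE_FAST v → v=0. Stack: []
LOAD_FAST v → push 0. Stack: [0]
LOAD_CONST → push 3. Stack: [0, 3]
BINARY_OP >> → 0 >> 3 = 0. Stack: [0]
STORE_FAST p → p=0. Stack: []
LOAD_CONST → push 8. Stack: [8]
LOAD_FAST a → push 33. Stack: [8, 33]
BINARY_OP * → 8 * 33 = 264. Stack: [264]
LOAD_CONST → push 7. Stack: [264, 7]
LOAD_FAST v → push 0. Stack: [264, 7, 0]
BINARY_OP - → 7 - 0 = 7. Stack: [264, 7]
BINARY_OP // → 264 // 7 = 37. Stack: [37]
STORE_FAST t → t=37. Stack: []
LOAD_FAST t → push 37. Stack: [37]
LOAD_CONST → push 4. Stack: [37, 4]
BINARY_OP >> → 37 >> 4 = 2. Stack: [2]
STORE_FAST v → v=2. Stack: []
LOAD_FAST_LOAD_FAST a,v → push 33,2. Stack: [33, 2]
BINARY_OP - → 33 - 2 = 31. Stack: [31]
LOAD_FAST p → push 0. Stack: [31, 0]
BINARY_OP ^ → 31 ^ 0 = 31. Stack: [31]
STORE_FAST z → z=31. Stack: []
LOAD_FAST p → push 0. Stack: [0]
LOAD_CONST → push 8. Stack: [0, 8]
BINARY_OP - → 0 - 8 = -8. Stack: [-8]
STORE_FAST w → w=-8. Stack: []
LOAD_FAST_LOAD_FAST w,t → push -8,37. Stack: [-8, 37]
BINARY_OP + → -8 + 37 = 29. Stack: [29]
RETURN_VALUE → return 29.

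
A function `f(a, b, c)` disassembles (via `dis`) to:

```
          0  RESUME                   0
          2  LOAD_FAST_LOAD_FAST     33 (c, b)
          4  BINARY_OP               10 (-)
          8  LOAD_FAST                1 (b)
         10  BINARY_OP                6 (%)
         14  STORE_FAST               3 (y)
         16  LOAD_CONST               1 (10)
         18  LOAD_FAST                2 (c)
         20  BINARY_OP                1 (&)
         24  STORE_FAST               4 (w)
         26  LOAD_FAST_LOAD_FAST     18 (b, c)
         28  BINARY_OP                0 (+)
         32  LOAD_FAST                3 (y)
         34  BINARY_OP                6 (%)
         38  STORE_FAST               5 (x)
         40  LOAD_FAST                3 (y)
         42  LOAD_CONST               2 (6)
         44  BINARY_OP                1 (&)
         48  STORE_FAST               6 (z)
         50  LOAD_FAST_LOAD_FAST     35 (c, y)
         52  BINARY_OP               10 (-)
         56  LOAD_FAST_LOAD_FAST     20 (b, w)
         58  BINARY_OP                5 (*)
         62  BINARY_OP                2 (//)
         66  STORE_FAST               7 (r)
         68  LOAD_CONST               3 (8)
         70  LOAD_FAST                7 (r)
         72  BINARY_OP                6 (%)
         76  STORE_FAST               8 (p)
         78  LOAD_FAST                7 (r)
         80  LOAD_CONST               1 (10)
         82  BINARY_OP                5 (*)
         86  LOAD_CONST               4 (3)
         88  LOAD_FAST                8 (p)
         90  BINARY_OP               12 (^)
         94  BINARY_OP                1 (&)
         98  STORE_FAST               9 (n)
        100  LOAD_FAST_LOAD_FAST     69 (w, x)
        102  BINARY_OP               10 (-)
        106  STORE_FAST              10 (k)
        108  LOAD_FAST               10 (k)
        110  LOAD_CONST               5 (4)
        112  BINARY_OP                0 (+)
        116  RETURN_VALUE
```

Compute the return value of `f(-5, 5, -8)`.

11

LOAD_FAST_LOAD_FAST c,b → push -8,5. Stack: [-8, 5]
BINARY_OP - → -8 - 5 = -13. Stack: [-13]
LOAD_FAST b → push 5. Stack: [-13, 5]
BINARY_OP % → -13 % 5 = 2. Stack: [2]
STORE_FAST y → y=2. Stack: []
LOAD_CONST → push 10. Stack: [10]
LOAD_FAST c → push -8. Stack: [10, -8]
BINARY_OP & → 10 & -8 = 8. Stack: [8]
STORE_FAST w → w=8. Stack: []
LOAD_FAST_LOAD_FAST b,c → push 5,-8. Stack: [5, -8]
BINARY_OP + → 5 + -8 = -3. Stack: [-3]
LOAD_FAST y → push 2. Stack: [-3, 2]
BINARY_OP % → -3 % 2 = 1. Stack: [1]
STORE_FAST x → x=1. Stack: []
LOAD_FAST y → push 2. Stack: [2]
LOAD_CONST → push 6. Stack: [2, 6]
BINARY_OP & → 2 & 6 = 2. Stack: [2]
STORE_FAST z → z=2. Stack: []
LOAD_FAST_LOAD_FAST c,y → push -8,2. Stack: [-8, 2]
BINARY_OP - → -8 - 2 = -10. Stack: [-10]
LOAD_FAST_LOAD_FAST b,w → push 5,8. Stack: [-10, 5, 8]
BINARY_OP * → 5 * 8 = 40. Stack: [-10, 40]
BINARY_OP // → -10 // 40 = -1. Stack: [-1]
STORE_FAST r → r=-1. Stack: []
LOAD_CONST → push 8. Stack: [8]
LOAD_FAST r → push -1. Stack: [8, -1]
BINARY_OP % → 8 % -1 = 0. Stack: [0]
STORE_FAST p → p=0. Stack: []
LOAD_FAST r → push -1. Stack: [-1]
LOAD_CONST → push 10. Stack: [-1, 10]
BINARY_OP * → -1 * 10 = -10. Stack: [-10]
LOAD_CONST → push 3. Stack: [-10, 3]
LOAD_FAST p → push 0. Stack: [-10, 3, 0]
BINARY_OP ^ → 3 ^ 0 = 3. Stack: [-10, 3]
BINARY_OP & → -10 & 3 = 2. Stack: [2]
STORE_FAST n → n=2. Stack: []
LOAD_FAST_LOAD_FAST w,x → push 8,1. Stack: [8, 1]
BINARY_OP - → 8 - 1 = 7. Stack: [7]
STORE_FAST k → k=7. Stack: []
LOAD_FAST k → push 7. Stack: [7]
LOAD_CONST → push 4. Stack: [7, 4]
BINARY_OP + → 7 + 4 = 11. Stack: [11]
RETURN_VALUE → return 11.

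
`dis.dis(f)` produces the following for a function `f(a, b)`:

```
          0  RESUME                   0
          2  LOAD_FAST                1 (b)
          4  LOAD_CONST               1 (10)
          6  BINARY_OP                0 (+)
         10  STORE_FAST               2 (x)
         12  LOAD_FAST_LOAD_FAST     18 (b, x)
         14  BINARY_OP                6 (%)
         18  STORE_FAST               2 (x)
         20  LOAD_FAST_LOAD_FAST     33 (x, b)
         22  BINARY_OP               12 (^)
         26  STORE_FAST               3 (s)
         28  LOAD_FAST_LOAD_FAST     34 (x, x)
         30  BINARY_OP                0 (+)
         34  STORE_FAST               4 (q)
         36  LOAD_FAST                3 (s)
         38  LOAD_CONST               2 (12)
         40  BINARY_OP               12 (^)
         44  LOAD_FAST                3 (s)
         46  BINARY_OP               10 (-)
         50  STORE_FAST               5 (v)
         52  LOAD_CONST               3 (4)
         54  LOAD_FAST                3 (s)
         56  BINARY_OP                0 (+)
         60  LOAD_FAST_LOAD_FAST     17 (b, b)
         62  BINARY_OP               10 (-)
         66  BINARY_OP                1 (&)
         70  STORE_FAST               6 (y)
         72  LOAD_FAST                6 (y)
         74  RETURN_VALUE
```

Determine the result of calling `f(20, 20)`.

0

LOAD_FAST b → push 20. Stack: [20]
LOAD_CONST → push 10. Stack: [20, 10]
BINARY_OP + → 20 + 10 = 30. Stack: [30]
STORE_FAST x → x=30. Stack: []
LOAD_FAST_LOAD_FAST b,x → push 20,30. Stack: [20, 30]
BINARY_OP % → 20 % 30 = 20. Stack: [20]
STORE_FAST x → x=20. Stack: []
LOAD_FAST_LOAD_FAST x,b → push 20,20. Stack: [20, 20]
BINARY_OP ^ → 20 ^ 20 = 0. Stack: [0]
STORE_FAST s → s=0. Stack: []
LOAD_FAST_LOAD_FAST x,x → push 20,20. Stack: [20, 20]
BINARY_OP + → 20 + 20 = 40. Stack: [40]
STORE_FAST q → q=40. Stack: []
LOAD_FAST s → push 0. Stack: [0]
LOAD_CONST → push 12. Stack: [0, 12]
BINARY_OP ^ → 0 ^ 12 = 12. Stack: [12]
LOAD_FAST s → push 0. Stack: [12, 0]
BINARY_OP - → 12 - 0 = 12. Stack: [12]
STORE_FAST v → v=12. Stack: []
LOAD_CONST → push 4. Stack: [4]
LOAD_FAST s → push 0. Stack: [4, 0]
BINARY_OP + → 4 + 0 = 4. Stack: [4]
LOAD_FAST_LOAD_FAST b,b → push 20,20. Stack: [4, 20, 20]
BINARY_OP - → 20 - 20 = 0. Stack: [4, 0]
BINARY_OP & → 4 & 0 = 0. Stack: [0]
STORE_FAST y → y=0. Stack: []
LOAD_FAST y → push 0. Stack: [0]
RETURN_VALUE → return 0.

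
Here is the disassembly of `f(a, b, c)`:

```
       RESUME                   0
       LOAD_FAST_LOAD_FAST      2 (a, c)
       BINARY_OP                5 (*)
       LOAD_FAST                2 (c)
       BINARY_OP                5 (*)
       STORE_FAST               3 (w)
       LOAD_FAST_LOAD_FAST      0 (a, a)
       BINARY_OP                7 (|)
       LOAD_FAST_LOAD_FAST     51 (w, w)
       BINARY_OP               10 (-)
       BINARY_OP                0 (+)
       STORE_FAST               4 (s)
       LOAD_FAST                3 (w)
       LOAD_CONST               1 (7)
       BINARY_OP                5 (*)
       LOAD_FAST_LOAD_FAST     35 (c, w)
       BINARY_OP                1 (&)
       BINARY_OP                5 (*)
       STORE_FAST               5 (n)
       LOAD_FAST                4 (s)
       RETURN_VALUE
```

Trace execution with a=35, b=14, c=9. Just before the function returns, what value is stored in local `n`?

LOAD_FAST_LOAD_FAST a,c → push 35,9. Stack: [35, 9]
BINARY_OP * → 35 * 9 = 315. Stack: [315]
LOAD_FAST c → push 9. Stack: [315, 9]
BINARY_OP * → 315 * 9 = 2835. Stack: [2835]
STORE_FAST w → w=2835. Stack: []
LOAD_FAST_LOAD_FAST a,a → push 35,35. Stack: [35, 35]
BINARY_OP | → 35 | 35 = 35. Stack: [35]
LOAD_FAST_LOAD_FAST w,w → push 2835,2835. Stack: [35, 2835, 2835]
BINARY_OP - → 2835 - 2835 = 0. Stack: [35, 0]
BINARY_OP + → 35 + 0 = 35. Stack: [35]
STORE_FAST s → s=35. Stack: []
LOAD_FAST w → push 2835. Stack: [2835]
LOAD_CONST → push 7. Stack: [2835, 7]
BINARY_OP * → 2835 * 7 = 19845. Stack: [19845]
LOAD_FAST_LOAD_FAST c,w → push 9,2835. Stack: [19845, 9, 2835]
BINARY_OP & → 9 & 2835 = 1. Stack: [19845, 1]
BINARY_OP * → 19845 * 1 = 19845. Stack: [19845]
STORE_FAST n → n=19845. Stack: []
LOAD_FAST s → push 35. Stack: [35]
RETURN_VALUE → return 35.

19845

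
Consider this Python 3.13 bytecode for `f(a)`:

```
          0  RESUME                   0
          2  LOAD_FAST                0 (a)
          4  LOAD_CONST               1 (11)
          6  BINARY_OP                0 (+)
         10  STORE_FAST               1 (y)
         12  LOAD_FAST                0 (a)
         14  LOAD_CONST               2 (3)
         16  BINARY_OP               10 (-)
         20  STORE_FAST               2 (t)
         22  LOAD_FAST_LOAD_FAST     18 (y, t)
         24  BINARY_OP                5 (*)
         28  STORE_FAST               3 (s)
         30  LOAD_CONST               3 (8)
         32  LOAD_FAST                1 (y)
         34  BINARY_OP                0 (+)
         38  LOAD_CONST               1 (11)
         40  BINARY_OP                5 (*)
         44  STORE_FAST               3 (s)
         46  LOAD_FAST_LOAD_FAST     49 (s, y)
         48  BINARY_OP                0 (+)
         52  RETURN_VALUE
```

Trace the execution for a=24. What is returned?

508

LOAD_FAST a → push 24. Stack: [24]
LOAD_CONST → push 11. Stack: [24, 11]
BINARY_OP + → 24 + 11 = 35. Stack: [35]
STORE_FAST y → y=35. Stack: []
LOAD_FAST a → push 24. Stack: [24]
LOAD_CONST → push 3. Stack: [24, 3]
BINARY_OP - → 24 - 3 = 21. Stack: [21]
STORE_FAST t → t=21. Stack: []
LOAD_FAST_LOAD_FAST y,t → push 35,21. Stack: [35, 21]
BINARY_OP * → 35 * 21 = 735. Stack: [735]
STORE_FAST s → s=735. Stack: []
LOAD_CONST → push 8. Stack: [8]
LOAD_FAST y → push 35. Stack: [8, 35]
BINARY_OP + → 8 + 35 = 43. Stack: [43]
LOAD_CONST → push 11. Stack: [43, 11]
BINARY_OP * → 43 * 11 = 473. Stack: [473]
STORE_FAST s → s=473. Stack: []
LOAD_FAST_LOAD_FAST s,y → push 473,35. Stack: [473, 35]
BINARY_OP + → 473 + 35 = 508. Stack: [508]
RETURN_VALUE → return 508.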